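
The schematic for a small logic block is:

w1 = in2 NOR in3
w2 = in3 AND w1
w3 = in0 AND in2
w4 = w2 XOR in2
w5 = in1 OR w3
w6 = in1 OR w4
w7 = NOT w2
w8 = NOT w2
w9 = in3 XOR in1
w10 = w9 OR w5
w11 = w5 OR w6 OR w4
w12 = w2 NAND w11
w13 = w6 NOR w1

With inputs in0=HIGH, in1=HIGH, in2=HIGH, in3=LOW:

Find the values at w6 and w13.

w1 = in2 NOR in3 = HIGH NOR LOW = LOW
w2 = in3 AND w1 = LOW AND LOW = LOW
w4 = w2 XOR in2 = LOW XOR HIGH = HIGH
w6 = in1 OR w4 = HIGH OR HIGH = HIGH
w13 = w6 NOR w1 = HIGH NOR LOW = LOW

w6 = HIGH; w13 = LOW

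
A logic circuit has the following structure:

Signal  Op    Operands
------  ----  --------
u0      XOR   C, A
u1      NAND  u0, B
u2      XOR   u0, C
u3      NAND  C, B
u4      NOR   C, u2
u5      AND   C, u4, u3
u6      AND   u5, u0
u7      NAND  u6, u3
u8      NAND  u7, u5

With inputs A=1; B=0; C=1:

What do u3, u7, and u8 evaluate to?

u0 = C XOR A = 1 XOR 1 = 0
u2 = u0 XOR C = 0 XOR 1 = 1
u3 = C NAND B = 1 NAND 0 = 1
u4 = C NOR u2 = 1 NOR 1 = 0
u5 = C AND u4 AND u3 = 1 AND 0 AND 1 = 0
u6 = u5 AND u0 = 0 AND 0 = 0
u7 = u6 NAND u3 = 0 NAND 1 = 1
u8 = u7 NAND u5 = 1 NAND 0 = 1

u3 = 1; u7 = 1; u8 = 1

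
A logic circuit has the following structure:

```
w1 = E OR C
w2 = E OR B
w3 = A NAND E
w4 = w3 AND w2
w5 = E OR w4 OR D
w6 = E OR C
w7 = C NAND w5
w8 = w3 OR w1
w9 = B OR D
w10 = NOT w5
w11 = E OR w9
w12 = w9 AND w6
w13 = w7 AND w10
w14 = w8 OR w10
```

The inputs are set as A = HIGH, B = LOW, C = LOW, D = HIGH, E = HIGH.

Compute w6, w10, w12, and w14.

w6 = HIGH, w10 = LOW, w12 = HIGH, w14 = HIGH

w1 = E OR C = HIGH OR LOW = HIGH
w2 = E OR B = HIGH OR LOW = HIGH
w3 = A NAND E = HIGH NAND HIGH = LOW
w4 = w3 AND w2 = LOW AND HIGH = LOW
w5 = E OR w4 OR D = HIGH OR LOW OR HIGH = HIGH
w6 = E OR C = HIGH OR LOW = HIGH
w8 = w3 OR w1 = LOW OR HIGH = HIGH
w9 = B OR D = LOW OR HIGH = HIGH
w10 = NOT w5 = NOT HIGH = LOW
w12 = w9 AND w6 = HIGH AND HIGH = HIGH
w14 = w8 OR w10 = HIGH OR LOW = HIGH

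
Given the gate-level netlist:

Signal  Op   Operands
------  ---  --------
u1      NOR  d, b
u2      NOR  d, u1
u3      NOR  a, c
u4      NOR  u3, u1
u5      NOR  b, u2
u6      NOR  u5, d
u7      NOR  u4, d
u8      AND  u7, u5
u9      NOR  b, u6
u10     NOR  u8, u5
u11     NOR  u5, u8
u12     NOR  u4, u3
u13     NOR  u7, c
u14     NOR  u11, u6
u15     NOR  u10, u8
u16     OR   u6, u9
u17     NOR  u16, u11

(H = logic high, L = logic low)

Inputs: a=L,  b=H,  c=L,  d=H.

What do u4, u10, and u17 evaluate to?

u4 = L; u10 = H; u17 = L

u1 = d NOR b = H NOR H = L
u2 = d NOR u1 = H NOR L = L
u3 = a NOR c = L NOR L = H
u4 = u3 NOR u1 = H NOR L = L
u5 = b NOR u2 = H NOR L = L
u6 = u5 NOR d = L NOR H = L
u7 = u4 NOR d = L NOR H = L
u8 = u7 AND u5 = L AND L = L
u9 = b NOR u6 = H NOR L = L
u10 = u8 NOR u5 = L NOR L = H
u11 = u5 NOR u8 = L NOR L = H
u16 = u6 OR u9 = L OR L = L
u17 = u16 NOR u11 = L NOR H = L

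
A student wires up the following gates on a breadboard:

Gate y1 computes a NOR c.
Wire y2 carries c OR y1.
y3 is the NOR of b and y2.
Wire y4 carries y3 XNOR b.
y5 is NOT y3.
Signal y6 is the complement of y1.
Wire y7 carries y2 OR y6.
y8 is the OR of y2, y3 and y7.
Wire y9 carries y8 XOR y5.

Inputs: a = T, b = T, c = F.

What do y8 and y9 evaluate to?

y8 = T, y9 = F

y1 = a NOR c = T NOR F = F
y2 = c OR y1 = F OR F = F
y3 = b NOR y2 = T NOR F = F
y5 = NOT y3 = NOT F = T
y6 = NOT y1 = NOT F = T
y7 = y2 OR y6 = F OR T = T
y8 = y2 OR y3 OR y7 = F OR F OR T = T
y9 = y8 XOR y5 = T XOR T = F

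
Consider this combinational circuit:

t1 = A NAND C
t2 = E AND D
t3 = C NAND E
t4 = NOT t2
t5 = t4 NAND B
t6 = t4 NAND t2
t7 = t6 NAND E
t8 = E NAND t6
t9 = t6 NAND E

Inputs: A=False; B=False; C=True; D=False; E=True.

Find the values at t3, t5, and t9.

t3 = False  t5 = True  t9 = False

t2 = E AND D = True AND False = False
t3 = C NAND E = True NAND True = False
t4 = NOT t2 = NOT False = True
t5 = t4 NAND B = True NAND False = True
t6 = t4 NAND t2 = True NAND False = True
t9 = t6 NAND E = True NAND True = False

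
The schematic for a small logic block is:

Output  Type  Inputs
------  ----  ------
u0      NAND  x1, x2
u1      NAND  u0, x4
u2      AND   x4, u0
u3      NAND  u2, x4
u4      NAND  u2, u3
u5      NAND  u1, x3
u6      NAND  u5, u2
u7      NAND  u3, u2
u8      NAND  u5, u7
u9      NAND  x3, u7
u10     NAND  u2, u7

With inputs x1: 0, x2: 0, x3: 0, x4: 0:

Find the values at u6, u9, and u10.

u6 = 1  u9 = 1  u10 = 1

u0 = x1 NAND x2 = 0 NAND 0 = 1
u1 = u0 NAND x4 = 1 NAND 0 = 1
u2 = x4 AND u0 = 0 AND 1 = 0
u3 = u2 NAND x4 = 0 NAND 0 = 1
u5 = u1 NAND x3 = 1 NAND 0 = 1
u6 = u5 NAND u2 = 1 NAND 0 = 1
u7 = u3 NAND u2 = 1 NAND 0 = 1
u9 = x3 NAND u7 = 0 NAND 1 = 1
u10 = u2 NAND u7 = 0 NAND 1 = 1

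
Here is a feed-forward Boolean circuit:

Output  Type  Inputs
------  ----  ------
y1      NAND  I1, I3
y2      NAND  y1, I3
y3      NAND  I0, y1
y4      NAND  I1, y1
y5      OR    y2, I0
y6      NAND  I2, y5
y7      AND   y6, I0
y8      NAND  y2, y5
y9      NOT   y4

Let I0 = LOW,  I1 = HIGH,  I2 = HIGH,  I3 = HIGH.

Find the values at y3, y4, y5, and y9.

y1 = I1 NAND I3 = HIGH NAND HIGH = LOW
y2 = y1 NAND I3 = LOW NAND HIGH = HIGH
y3 = I0 NAND y1 = LOW NAND LOW = HIGH
y4 = I1 NAND y1 = HIGH NAND LOW = HIGH
y5 = y2 OR I0 = HIGH OR LOW = HIGH
y9 = NOT y4 = NOT HIGH = LOW

y3 = HIGH; y4 = HIGH; y5 = HIGH; y9 = LOW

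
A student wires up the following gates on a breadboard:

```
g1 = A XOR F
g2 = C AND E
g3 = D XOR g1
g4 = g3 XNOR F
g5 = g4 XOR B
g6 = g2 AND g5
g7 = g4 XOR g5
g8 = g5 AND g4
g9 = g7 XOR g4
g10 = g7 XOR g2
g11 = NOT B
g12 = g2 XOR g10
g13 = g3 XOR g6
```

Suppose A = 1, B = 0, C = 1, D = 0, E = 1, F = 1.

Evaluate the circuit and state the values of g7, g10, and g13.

g7 = 0; g10 = 1; g13 = 0

g1 = A XOR F = 1 XOR 1 = 0
g2 = C AND E = 1 AND 1 = 1
g3 = D XOR g1 = 0 XOR 0 = 0
g4 = g3 XNOR F = 0 XNOR 1 = 0
g5 = g4 XOR B = 0 XOR 0 = 0
g6 = g2 AND g5 = 1 AND 0 = 0
g7 = g4 XOR g5 = 0 XOR 0 = 0
g10 = g7 XOR g2 = 0 XOR 1 = 1
g13 = g3 XOR g6 = 0 XOR 0 = 0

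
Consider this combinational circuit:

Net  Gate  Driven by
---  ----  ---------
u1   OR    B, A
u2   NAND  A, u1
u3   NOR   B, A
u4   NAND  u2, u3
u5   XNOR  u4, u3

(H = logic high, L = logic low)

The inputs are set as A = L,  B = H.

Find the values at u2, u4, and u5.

u1 = B OR A = H OR L = H
u2 = A NAND u1 = L NAND H = H
u3 = B NOR A = H NOR L = L
u4 = u2 NAND u3 = H NAND L = H
u5 = u4 XNOR u3 = H XNOR L = L

u2 = H; u4 = H; u5 = L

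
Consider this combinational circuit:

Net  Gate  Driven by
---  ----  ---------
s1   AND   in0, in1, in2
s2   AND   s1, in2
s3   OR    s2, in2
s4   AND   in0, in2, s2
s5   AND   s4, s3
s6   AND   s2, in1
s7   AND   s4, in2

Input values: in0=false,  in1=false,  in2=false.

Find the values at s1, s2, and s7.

s1 = false; s2 = false; s7 = false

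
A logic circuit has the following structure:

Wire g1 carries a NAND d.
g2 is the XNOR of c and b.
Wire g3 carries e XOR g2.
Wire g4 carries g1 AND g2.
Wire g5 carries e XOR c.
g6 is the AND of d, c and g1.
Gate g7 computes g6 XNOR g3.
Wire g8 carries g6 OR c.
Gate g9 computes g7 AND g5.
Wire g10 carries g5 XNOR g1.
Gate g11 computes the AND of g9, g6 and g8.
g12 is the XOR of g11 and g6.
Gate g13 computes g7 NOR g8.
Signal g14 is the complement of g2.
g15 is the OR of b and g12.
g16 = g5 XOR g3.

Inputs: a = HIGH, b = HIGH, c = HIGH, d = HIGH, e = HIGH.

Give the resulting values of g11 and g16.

g1 = a NAND d = HIGH NAND HIGH = LOW
g2 = c XNOR b = HIGH XNOR HIGH = HIGH
g3 = e XOR g2 = HIGH XOR HIGH = LOW
g5 = e XOR c = HIGH XOR HIGH = LOW
g6 = d AND c AND g1 = HIGH AND HIGH AND LOW = LOW
g7 = g6 XNOR g3 = LOW XNOR LOW = HIGH
g8 = g6 OR c = LOW OR HIGH = HIGH
g9 = g7 AND g5 = HIGH AND LOW = LOW
g11 = g9 AND g6 AND g8 = LOW AND LOW AND HIGH = LOW
g16 = g5 XOR g3 = LOW XOR LOW = LOW

g11 = LOW, g16 = LOW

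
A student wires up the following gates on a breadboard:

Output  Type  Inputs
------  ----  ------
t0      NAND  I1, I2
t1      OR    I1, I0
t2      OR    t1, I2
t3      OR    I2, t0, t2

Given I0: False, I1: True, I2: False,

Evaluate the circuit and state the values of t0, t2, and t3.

t0 = True, t2 = True, t3 = True

t0 = I1 NAND I2 = True NAND False = True
t1 = I1 OR I0 = True OR False = True
t2 = t1 OR I2 = True OR False = True
t3 = I2 OR t0 OR t2 = False OR True OR True = True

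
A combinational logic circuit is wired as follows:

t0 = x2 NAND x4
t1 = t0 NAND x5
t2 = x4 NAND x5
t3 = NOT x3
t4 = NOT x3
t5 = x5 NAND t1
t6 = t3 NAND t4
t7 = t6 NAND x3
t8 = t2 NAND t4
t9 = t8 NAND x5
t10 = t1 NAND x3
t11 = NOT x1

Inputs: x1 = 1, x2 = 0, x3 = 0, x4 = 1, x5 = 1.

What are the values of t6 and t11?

t6 = 0  t11 = 0

t3 = NOT x3 = NOT 0 = 1
t4 = NOT x3 = NOT 0 = 1
t6 = t3 NAND t4 = 1 NAND 1 = 0
t11 = NOT x1 = NOT 1 = 0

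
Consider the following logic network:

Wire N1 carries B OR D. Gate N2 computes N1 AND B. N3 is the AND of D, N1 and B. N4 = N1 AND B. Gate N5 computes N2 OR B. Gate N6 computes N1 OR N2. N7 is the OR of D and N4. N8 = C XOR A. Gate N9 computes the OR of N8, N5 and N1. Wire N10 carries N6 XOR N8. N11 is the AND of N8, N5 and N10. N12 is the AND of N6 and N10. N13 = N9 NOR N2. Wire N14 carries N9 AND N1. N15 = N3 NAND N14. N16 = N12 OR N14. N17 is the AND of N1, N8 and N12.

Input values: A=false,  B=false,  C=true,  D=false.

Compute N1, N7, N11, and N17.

N1 = B OR D = false OR false = false
N2 = N1 AND B = false AND false = false
N4 = N1 AND B = false AND false = false
N5 = N2 OR B = false OR false = false
N6 = N1 OR N2 = false OR false = false
N7 = D OR N4 = false OR false = false
N8 = C XOR A = true XOR false = true
N10 = N6 XOR N8 = false XOR true = true
N11 = N8 AND N5 AND N10 = true AND false AND true = false
N12 = N6 AND N10 = false AND true = false
N17 = N1 AND N8 AND N12 = false AND true AND false = false

N1 = false  N7 = false  N11 = false  N17 = false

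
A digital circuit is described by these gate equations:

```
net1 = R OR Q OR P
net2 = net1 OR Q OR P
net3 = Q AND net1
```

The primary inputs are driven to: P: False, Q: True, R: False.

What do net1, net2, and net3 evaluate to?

net1 = R OR Q OR P = False OR True OR False = True
net2 = net1 OR Q OR P = True OR True OR False = True
net3 = Q AND net1 = True AND True = True

net1 = True  net2 = True  net3 = True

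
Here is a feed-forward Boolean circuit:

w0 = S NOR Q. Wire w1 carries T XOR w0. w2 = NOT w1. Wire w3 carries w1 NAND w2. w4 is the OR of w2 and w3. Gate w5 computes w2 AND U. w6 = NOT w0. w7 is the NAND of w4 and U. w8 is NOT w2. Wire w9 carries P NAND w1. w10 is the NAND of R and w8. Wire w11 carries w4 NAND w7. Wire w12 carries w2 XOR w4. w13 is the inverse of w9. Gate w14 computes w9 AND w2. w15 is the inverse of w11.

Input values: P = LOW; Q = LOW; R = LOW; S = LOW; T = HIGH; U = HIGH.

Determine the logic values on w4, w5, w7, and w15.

w4 = HIGH, w5 = HIGH, w7 = LOW, w15 = LOW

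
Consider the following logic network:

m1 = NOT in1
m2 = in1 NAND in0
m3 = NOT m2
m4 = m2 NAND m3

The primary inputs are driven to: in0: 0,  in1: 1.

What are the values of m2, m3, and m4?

m2 = in1 NAND in0 = 1 NAND 0 = 1
m3 = NOT m2 = NOT 1 = 0
m4 = m2 NAND m3 = 1 NAND 0 = 1

m2 = 1, m3 = 0, m4 = 1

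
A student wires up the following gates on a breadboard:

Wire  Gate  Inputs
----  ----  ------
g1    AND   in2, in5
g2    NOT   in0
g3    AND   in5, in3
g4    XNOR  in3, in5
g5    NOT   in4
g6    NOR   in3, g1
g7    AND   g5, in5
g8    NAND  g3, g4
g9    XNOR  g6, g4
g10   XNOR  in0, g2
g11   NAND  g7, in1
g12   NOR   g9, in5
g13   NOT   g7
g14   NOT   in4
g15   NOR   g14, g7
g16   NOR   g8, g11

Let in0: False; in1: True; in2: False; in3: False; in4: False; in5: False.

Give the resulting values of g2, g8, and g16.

g2 = True, g8 = True, g16 = False

g2 = NOT in0 = NOT False = True
g3 = in5 AND in3 = False AND False = False
g4 = in3 XNOR in5 = False XNOR False = True
g5 = NOT in4 = NOT False = True
g7 = g5 AND in5 = True AND False = False
g8 = g3 NAND g4 = False NAND True = True
g11 = g7 NAND in1 = False NAND True = True
g16 = g8 NOR g11 = True NOR True = False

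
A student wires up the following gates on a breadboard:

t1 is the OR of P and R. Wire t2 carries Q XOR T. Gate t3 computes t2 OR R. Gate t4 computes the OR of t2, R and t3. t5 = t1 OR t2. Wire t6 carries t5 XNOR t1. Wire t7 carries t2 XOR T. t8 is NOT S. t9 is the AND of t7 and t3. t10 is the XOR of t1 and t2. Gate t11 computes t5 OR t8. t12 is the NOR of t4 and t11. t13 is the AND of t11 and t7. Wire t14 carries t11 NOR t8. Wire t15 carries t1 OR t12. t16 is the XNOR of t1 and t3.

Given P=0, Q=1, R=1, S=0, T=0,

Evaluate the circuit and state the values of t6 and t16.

t6 = 1, t16 = 1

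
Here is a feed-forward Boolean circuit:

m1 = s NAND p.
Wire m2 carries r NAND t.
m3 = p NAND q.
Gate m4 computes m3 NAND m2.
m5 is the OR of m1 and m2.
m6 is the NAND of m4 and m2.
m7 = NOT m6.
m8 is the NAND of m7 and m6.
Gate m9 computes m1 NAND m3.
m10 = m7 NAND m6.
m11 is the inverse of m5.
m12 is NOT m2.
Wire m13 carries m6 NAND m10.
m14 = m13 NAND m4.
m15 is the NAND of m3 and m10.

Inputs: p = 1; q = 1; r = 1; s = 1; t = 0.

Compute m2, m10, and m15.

m2 = 1, m10 = 1, m15 = 1

m2 = r NAND t = 1 NAND 0 = 1
m3 = p NAND q = 1 NAND 1 = 0
m4 = m3 NAND m2 = 0 NAND 1 = 1
m6 = m4 NAND m2 = 1 NAND 1 = 0
m7 = NOT m6 = NOT 0 = 1
m10 = m7 NAND m6 = 1 NAND 0 = 1
m15 = m3 NAND m10 = 0 NAND 1 = 1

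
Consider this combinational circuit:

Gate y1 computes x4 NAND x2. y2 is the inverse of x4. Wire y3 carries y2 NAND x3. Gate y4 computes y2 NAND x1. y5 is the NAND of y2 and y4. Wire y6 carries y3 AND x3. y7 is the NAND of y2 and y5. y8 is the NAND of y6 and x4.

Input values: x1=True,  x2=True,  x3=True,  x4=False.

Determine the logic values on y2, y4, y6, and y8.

y2 = True; y4 = False; y6 = False; y8 = True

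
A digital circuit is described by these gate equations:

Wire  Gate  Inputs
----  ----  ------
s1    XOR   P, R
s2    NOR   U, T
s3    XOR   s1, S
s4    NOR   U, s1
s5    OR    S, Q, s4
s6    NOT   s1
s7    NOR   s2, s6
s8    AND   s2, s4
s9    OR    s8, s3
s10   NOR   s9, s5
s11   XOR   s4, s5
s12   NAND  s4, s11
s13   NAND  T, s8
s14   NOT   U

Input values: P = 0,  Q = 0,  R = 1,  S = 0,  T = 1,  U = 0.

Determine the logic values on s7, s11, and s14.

s1 = P XOR R = 0 XOR 1 = 1
s2 = U NOR T = 0 NOR 1 = 0
s4 = U NOR s1 = 0 NOR 1 = 0
s5 = S OR Q OR s4 = 0 OR 0 OR 0 = 0
s6 = NOT s1 = NOT 1 = 0
s7 = s2 NOR s6 = 0 NOR 0 = 1
s11 = s4 XOR s5 = 0 XOR 0 = 0
s14 = NOT U = NOT 0 = 1

s7 = 1  s11 = 0  s14 = 1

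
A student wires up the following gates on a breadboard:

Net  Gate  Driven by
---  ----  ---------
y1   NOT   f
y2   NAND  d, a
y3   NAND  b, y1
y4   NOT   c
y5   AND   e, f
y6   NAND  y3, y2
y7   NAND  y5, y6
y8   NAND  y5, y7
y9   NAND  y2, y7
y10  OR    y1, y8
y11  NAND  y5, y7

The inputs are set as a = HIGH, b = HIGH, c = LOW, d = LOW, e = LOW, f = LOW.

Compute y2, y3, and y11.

y2 = HIGH, y3 = LOW, y11 = HIGH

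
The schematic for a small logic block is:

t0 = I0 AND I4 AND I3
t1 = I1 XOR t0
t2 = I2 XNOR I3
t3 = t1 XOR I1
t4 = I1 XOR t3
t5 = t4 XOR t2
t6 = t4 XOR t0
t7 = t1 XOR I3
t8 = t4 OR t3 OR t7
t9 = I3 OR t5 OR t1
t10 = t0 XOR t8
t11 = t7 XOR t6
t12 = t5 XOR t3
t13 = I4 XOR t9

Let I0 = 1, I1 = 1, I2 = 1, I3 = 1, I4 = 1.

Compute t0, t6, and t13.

t0 = 1; t6 = 1; t13 = 0

t0 = I0 AND I4 AND I3 = 1 AND 1 AND 1 = 1
t1 = I1 XOR t0 = 1 XOR 1 = 0
t2 = I2 XNOR I3 = 1 XNOR 1 = 1
t3 = t1 XOR I1 = 0 XOR 1 = 1
t4 = I1 XOR t3 = 1 XOR 1 = 0
t5 = t4 XOR t2 = 0 XOR 1 = 1
t6 = t4 XOR t0 = 0 XOR 1 = 1
t9 = I3 OR t5 OR t1 = 1 OR 1 OR 0 = 1
t13 = I4 XOR t9 = 1 XOR 1 = 0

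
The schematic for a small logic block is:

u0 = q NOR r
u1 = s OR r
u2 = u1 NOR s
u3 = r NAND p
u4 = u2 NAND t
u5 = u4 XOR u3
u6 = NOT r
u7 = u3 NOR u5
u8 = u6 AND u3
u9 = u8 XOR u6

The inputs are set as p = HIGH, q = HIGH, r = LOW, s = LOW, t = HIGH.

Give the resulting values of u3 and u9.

u3 = HIGH, u9 = LOW

u3 = r NAND p = LOW NAND HIGH = HIGH
u6 = NOT r = NOT LOW = HIGH
u8 = u6 AND u3 = HIGH AND HIGH = HIGH
u9 = u8 XOR u6 = HIGH XOR HIGH = LOW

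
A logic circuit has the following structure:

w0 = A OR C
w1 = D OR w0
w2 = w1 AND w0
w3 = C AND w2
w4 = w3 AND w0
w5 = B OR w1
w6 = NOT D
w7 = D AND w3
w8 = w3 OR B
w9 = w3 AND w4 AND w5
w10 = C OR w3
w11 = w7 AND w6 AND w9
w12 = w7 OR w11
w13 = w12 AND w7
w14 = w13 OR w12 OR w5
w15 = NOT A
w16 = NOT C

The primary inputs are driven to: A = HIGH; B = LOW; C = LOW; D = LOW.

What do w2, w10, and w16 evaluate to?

w0 = A OR C = HIGH OR LOW = HIGH
w1 = D OR w0 = LOW OR HIGH = HIGH
w2 = w1 AND w0 = HIGH AND HIGH = HIGH
w3 = C AND w2 = LOW AND HIGH = LOW
w10 = C OR w3 = LOW OR LOW = LOW
w16 = NOT C = NOT LOW = HIGH

w2 = HIGH  w10 = LOW  w16 = HIGH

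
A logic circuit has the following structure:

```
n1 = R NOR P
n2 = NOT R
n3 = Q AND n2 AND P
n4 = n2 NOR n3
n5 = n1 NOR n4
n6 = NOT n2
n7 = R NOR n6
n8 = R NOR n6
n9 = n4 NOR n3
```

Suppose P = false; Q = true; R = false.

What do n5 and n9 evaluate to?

n1 = R NOR P = false NOR false = true
n2 = NOT R = NOT false = true
n3 = Q AND n2 AND P = true AND true AND false = false
n4 = n2 NOR n3 = true NOR false = false
n5 = n1 NOR n4 = true NOR false = false
n9 = n4 NOR n3 = false NOR false = true

n5 = false, n9 = true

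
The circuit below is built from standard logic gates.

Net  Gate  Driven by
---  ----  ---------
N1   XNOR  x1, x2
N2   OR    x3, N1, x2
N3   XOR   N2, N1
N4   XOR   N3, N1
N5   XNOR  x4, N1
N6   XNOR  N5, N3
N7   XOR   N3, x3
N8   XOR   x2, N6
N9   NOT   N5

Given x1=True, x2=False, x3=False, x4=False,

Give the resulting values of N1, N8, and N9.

N1 = False  N8 = False  N9 = False

N1 = x1 XNOR x2 = True XNOR False = False
N2 = x3 OR N1 OR x2 = False OR False OR False = False
N3 = N2 XOR N1 = False XOR False = False
N5 = x4 XNOR N1 = False XNOR False = True
N6 = N5 XNOR N3 = True XNOR False = False
N8 = x2 XOR N6 = False XOR False = False
N9 = NOT N5 = NOT True = False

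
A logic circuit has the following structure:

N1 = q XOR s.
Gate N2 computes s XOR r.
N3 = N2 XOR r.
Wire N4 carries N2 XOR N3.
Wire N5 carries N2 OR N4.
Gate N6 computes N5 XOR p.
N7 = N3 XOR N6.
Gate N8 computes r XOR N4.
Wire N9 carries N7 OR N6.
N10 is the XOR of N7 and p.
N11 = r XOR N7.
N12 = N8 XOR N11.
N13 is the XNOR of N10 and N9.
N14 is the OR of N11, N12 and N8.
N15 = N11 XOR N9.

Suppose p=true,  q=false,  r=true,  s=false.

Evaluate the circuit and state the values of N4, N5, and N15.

N4 = true, N5 = true, N15 = true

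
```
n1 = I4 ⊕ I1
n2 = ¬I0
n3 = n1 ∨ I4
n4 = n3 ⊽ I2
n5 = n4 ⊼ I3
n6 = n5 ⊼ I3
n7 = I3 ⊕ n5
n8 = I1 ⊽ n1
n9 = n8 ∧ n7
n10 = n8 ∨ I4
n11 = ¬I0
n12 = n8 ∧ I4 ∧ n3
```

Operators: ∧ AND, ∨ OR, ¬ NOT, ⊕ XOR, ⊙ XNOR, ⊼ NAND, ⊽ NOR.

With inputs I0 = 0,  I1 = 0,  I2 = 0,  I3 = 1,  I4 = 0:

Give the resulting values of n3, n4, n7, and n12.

n3 = 0; n4 = 1; n7 = 1; n12 = 0

n1 = I4 XOR I1 = 0 XOR 0 = 0
n3 = n1 OR I4 = 0 OR 0 = 0
n4 = n3 NOR I2 = 0 NOR 0 = 1
n5 = n4 NAND I3 = 1 NAND 1 = 0
n7 = I3 XOR n5 = 1 XOR 0 = 1
n8 = I1 NOR n1 = 0 NOR 0 = 1
n12 = n8 AND I4 AND n3 = 1 AND 0 AND 0 = 0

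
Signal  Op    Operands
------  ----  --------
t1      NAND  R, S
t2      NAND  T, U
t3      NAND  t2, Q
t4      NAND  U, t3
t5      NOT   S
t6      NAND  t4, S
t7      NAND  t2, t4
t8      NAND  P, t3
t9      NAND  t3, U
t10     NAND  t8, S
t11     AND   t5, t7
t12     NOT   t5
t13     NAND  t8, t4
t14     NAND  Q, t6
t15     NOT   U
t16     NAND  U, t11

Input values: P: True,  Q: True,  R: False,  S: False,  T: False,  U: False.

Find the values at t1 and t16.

t1 = R NAND S = False NAND False = True
t2 = T NAND U = False NAND False = True
t3 = t2 NAND Q = True NAND True = False
t4 = U NAND t3 = False NAND False = True
t5 = NOT S = NOT False = True
t7 = t2 NAND t4 = True NAND True = False
t11 = t5 AND t7 = True AND False = False
t16 = U NAND t11 = False NAND False = True

t1 = True, t16 = True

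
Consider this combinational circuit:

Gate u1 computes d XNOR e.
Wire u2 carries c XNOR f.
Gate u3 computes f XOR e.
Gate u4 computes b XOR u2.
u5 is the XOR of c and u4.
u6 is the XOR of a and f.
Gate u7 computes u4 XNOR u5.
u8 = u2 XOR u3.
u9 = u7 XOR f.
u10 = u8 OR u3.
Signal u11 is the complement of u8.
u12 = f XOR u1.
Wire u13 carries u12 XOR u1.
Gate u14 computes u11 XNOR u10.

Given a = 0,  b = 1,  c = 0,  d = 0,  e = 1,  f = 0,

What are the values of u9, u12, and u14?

u1 = d XNOR e = 0 XNOR 1 = 0
u2 = c XNOR f = 0 XNOR 0 = 1
u3 = f XOR e = 0 XOR 1 = 1
u4 = b XOR u2 = 1 XOR 1 = 0
u5 = c XOR u4 = 0 XOR 0 = 0
u7 = u4 XNOR u5 = 0 XNOR 0 = 1
u8 = u2 XOR u3 = 1 XOR 1 = 0
u9 = u7 XOR f = 1 XOR 0 = 1
u10 = u8 OR u3 = 0 OR 1 = 1
u11 = NOT u8 = NOT 0 = 1
u12 = f XOR u1 = 0 XOR 0 = 0
u14 = u11 XNOR u10 = 1 XNOR 1 = 1

u9 = 1, u12 = 0, u14 = 1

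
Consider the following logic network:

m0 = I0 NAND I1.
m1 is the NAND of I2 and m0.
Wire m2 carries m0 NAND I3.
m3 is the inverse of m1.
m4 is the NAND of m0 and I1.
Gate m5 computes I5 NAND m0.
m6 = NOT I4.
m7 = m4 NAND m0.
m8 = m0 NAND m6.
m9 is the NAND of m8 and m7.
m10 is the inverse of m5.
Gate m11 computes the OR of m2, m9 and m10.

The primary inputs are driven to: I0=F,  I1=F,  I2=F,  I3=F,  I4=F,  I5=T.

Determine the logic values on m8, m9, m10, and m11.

m8 = F, m9 = T, m10 = T, m11 = T

m0 = I0 NAND I1 = F NAND F = T
m2 = m0 NAND I3 = T NAND F = T
m4 = m0 NAND I1 = T NAND F = T
m5 = I5 NAND m0 = T NAND T = F
m6 = NOT I4 = NOT F = T
m7 = m4 NAND m0 = T NAND T = F
m8 = m0 NAND m6 = T NAND T = F
m9 = m8 NAND m7 = F NAND F = T
m10 = NOT m5 = NOT F = T
m11 = m2 OR m9 OR m10 = T OR T OR T = T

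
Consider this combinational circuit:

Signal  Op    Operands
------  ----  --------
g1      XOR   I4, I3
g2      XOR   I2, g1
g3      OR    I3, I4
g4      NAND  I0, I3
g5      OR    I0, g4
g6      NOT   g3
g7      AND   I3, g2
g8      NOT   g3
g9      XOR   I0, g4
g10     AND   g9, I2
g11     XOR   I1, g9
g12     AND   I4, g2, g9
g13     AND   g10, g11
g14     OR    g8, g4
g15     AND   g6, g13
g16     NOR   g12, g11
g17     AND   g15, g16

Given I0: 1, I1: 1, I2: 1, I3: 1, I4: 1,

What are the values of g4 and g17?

g4 = 0, g17 = 0

g1 = I4 XOR I3 = 1 XOR 1 = 0
g2 = I2 XOR g1 = 1 XOR 0 = 1
g3 = I3 OR I4 = 1 OR 1 = 1
g4 = I0 NAND I3 = 1 NAND 1 = 0
g6 = NOT g3 = NOT 1 = 0
g9 = I0 XOR g4 = 1 XOR 0 = 1
g10 = g9 AND I2 = 1 AND 1 = 1
g11 = I1 XOR g9 = 1 XOR 1 = 0
g12 = I4 AND g2 AND g9 = 1 AND 1 AND 1 = 1
g13 = g10 AND g11 = 1 AND 0 = 0
g15 = g6 AND g13 = 0 AND 0 = 0
g16 = g12 NOR g11 = 1 NOR 0 = 0
g17 = g15 AND g16 = 0 AND 0 = 0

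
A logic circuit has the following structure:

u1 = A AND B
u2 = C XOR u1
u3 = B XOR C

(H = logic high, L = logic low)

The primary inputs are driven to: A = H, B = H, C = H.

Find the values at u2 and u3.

u1 = A AND B = H AND H = H
u2 = C XOR u1 = H XOR H = L
u3 = B XOR C = H XOR H = L

u2 = L  u3 = L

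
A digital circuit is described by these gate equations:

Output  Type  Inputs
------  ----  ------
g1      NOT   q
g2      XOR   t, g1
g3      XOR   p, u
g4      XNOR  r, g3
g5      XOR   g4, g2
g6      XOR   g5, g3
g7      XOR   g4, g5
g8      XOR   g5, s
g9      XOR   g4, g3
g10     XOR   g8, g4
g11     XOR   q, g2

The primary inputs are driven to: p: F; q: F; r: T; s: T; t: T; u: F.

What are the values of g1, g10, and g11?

g1 = T  g10 = T  g11 = F

g1 = NOT q = NOT F = T
g2 = t XOR g1 = T XOR T = F
g3 = p XOR u = F XOR F = F
g4 = r XNOR g3 = T XNOR F = F
g5 = g4 XOR g2 = F XOR F = F
g8 = g5 XOR s = F XOR T = T
g10 = g8 XOR g4 = T XOR F = T
g11 = q XOR g2 = F XOR F = F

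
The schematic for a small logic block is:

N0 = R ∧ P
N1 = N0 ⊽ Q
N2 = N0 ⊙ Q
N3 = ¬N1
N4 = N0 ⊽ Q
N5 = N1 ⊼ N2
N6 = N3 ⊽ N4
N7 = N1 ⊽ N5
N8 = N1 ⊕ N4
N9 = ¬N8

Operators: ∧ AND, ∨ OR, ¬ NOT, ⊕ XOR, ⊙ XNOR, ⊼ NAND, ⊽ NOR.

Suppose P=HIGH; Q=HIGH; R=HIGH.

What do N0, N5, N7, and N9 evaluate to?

N0 = HIGH; N5 = HIGH; N7 = LOW; N9 = HIGH

N0 = R AND P = HIGH AND HIGH = HIGH
N1 = N0 NOR Q = HIGH NOR HIGH = LOW
N2 = N0 XNOR Q = HIGH XNOR HIGH = HIGH
N4 = N0 NOR Q = HIGH NOR HIGH = LOW
N5 = N1 NAND N2 = LOW NAND HIGH = HIGH
N7 = N1 NOR N5 = LOW NOR HIGH = LOW
N8 = N1 XOR N4 = LOW XOR LOW = LOW
N9 = NOT N8 = NOT LOW = HIGH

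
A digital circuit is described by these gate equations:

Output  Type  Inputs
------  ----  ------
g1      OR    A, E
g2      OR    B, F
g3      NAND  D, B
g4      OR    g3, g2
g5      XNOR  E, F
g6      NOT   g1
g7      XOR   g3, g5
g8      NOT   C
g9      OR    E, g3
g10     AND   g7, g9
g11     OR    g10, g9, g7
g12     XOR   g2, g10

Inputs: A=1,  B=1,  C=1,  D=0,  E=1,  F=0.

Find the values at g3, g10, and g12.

g3 = 1; g10 = 1; g12 = 0

g2 = B OR F = 1 OR 0 = 1
g3 = D NAND B = 0 NAND 1 = 1
g5 = E XNOR F = 1 XNOR 0 = 0
g7 = g3 XOR g5 = 1 XOR 0 = 1
g9 = E OR g3 = 1 OR 1 = 1
g10 = g7 AND g9 = 1 AND 1 = 1
g12 = g2 XOR g10 = 1 XOR 1 = 0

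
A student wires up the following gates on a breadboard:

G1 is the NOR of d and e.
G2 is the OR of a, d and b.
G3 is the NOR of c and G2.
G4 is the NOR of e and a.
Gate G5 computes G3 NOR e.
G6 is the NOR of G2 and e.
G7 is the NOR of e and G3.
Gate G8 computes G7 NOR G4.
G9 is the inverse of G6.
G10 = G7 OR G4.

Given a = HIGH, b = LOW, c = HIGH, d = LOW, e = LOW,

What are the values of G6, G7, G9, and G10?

G2 = a OR d OR b = HIGH OR LOW OR LOW = HIGH
G3 = c NOR G2 = HIGH NOR HIGH = LOW
G4 = e NOR a = LOW NOR HIGH = LOW
G6 = G2 NOR e = HIGH NOR LOW = LOW
G7 = e NOR G3 = LOW NOR LOW = HIGH
G9 = NOT G6 = NOT LOW = HIGH
G10 = G7 OR G4 = HIGH OR LOW = HIGH

G6 = LOW  G7 = HIGH  G9 = HIGH  G10 = HIGH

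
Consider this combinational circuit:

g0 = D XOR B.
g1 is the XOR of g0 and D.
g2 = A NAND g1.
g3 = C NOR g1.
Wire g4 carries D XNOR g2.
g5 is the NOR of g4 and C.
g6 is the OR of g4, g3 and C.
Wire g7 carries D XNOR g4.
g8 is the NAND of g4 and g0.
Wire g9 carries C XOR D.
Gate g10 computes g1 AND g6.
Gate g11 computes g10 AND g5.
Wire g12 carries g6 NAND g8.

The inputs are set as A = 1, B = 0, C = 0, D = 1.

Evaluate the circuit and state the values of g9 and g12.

g0 = D XOR B = 1 XOR 0 = 1
g1 = g0 XOR D = 1 XOR 1 = 0
g2 = A NAND g1 = 1 NAND 0 = 1
g3 = C NOR g1 = 0 NOR 0 = 1
g4 = D XNOR g2 = 1 XNOR 1 = 1
g6 = g4 OR g3 OR C = 1 OR 1 OR 0 = 1
g8 = g4 NAND g0 = 1 NAND 1 = 0
g9 = C XOR D = 0 XOR 1 = 1
g12 = g6 NAND g8 = 1 NAND 0 = 1

g9 = 1, g12 = 1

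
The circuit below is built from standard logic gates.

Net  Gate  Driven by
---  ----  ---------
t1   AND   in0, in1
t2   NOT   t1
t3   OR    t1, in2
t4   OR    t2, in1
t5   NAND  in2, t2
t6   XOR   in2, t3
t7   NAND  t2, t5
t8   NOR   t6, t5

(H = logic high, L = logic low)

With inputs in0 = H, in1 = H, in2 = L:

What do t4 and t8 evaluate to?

t4 = H  t8 = L

t1 = in0 AND in1 = H AND H = H
t2 = NOT t1 = NOT H = L
t3 = t1 OR in2 = H OR L = H
t4 = t2 OR in1 = L OR H = H
t5 = in2 NAND t2 = L NAND L = H
t6 = in2 XOR t3 = L XOR H = H
t8 = t6 NOR t5 = H NOR H = L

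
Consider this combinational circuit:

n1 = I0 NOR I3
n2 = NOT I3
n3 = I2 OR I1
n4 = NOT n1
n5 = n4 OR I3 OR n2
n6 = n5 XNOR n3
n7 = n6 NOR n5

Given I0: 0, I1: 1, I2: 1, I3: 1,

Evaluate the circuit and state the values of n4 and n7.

n1 = I0 NOR I3 = 0 NOR 1 = 0
n2 = NOT I3 = NOT 1 = 0
n3 = I2 OR I1 = 1 OR 1 = 1
n4 = NOT n1 = NOT 0 = 1
n5 = n4 OR I3 OR n2 = 1 OR 1 OR 0 = 1
n6 = n5 XNOR n3 = 1 XNOR 1 = 1
n7 = n6 NOR n5 = 1 NOR 1 = 0

n4 = 1  n7 = 0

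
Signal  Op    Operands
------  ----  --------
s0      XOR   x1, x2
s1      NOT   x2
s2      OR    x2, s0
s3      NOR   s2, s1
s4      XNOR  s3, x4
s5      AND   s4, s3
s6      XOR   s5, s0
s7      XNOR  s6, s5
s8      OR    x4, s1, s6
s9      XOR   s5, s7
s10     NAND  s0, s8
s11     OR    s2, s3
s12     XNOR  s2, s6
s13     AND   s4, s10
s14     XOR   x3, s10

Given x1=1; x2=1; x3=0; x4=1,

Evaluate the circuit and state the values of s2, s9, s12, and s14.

s0 = x1 XOR x2 = 1 XOR 1 = 0
s1 = NOT x2 = NOT 1 = 0
s2 = x2 OR s0 = 1 OR 0 = 1
s3 = s2 NOR s1 = 1 NOR 0 = 0
s4 = s3 XNOR x4 = 0 XNOR 1 = 0
s5 = s4 AND s3 = 0 AND 0 = 0
s6 = s5 XOR s0 = 0 XOR 0 = 0
s7 = s6 XNOR s5 = 0 XNOR 0 = 1
s8 = x4 OR s1 OR s6 = 1 OR 0 OR 0 = 1
s9 = s5 XOR s7 = 0 XOR 1 = 1
s10 = s0 NAND s8 = 0 NAND 1 = 1
s12 = s2 XNOR s6 = 1 XNOR 0 = 0
s14 = x3 XOR s10 = 0 XOR 1 = 1

s2 = 1, s9 = 1, s12 = 0, s14 = 1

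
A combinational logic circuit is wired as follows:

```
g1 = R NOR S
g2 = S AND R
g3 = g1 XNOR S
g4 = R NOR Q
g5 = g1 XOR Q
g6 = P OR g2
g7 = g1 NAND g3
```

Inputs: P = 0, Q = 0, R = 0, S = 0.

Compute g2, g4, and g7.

g1 = R NOR S = 0 NOR 0 = 1
g2 = S AND R = 0 AND 0 = 0
g3 = g1 XNOR S = 1 XNOR 0 = 0
g4 = R NOR Q = 0 NOR 0 = 1
g7 = g1 NAND g3 = 1 NAND 0 = 1

g2 = 0, g4 = 1, g7 = 1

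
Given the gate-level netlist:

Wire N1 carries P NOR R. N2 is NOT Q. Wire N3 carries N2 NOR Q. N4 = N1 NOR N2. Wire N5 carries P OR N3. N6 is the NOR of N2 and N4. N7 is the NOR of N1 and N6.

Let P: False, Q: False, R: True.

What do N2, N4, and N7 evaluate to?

N2 = True, N4 = False, N7 = True

N1 = P NOR R = False NOR True = False
N2 = NOT Q = NOT False = True
N4 = N1 NOR N2 = False NOR True = False
N6 = N2 NOR N4 = True NOR False = False
N7 = N1 NOR N6 = False NOR False = True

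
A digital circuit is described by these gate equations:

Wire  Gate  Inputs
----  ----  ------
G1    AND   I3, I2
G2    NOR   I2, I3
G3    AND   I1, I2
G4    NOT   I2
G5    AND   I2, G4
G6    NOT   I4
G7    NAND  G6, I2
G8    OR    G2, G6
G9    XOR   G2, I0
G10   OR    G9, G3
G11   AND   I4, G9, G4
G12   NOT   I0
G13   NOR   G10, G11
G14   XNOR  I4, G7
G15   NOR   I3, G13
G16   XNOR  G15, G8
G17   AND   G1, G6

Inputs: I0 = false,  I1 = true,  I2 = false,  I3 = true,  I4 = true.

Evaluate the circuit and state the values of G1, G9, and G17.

G1 = false  G9 = false  G17 = false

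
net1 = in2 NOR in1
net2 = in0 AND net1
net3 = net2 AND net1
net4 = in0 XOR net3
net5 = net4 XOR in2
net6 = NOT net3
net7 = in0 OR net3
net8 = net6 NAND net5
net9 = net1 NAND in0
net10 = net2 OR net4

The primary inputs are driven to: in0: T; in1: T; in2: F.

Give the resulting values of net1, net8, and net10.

net1 = in2 NOR in1 = F NOR T = F
net2 = in0 AND net1 = T AND F = F
net3 = net2 AND net1 = F AND F = F
net4 = in0 XOR net3 = T XOR F = T
net5 = net4 XOR in2 = T XOR F = T
net6 = NOT net3 = NOT F = T
net8 = net6 NAND net5 = T NAND T = F
net10 = net2 OR net4 = F OR T = T

net1 = F  net8 = F  net10 = T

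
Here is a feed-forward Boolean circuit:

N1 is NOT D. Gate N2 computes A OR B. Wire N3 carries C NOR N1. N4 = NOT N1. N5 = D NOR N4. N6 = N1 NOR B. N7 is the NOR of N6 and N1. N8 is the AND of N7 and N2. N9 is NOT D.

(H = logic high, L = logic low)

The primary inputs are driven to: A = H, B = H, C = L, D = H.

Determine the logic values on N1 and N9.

N1 = L  N9 = L

N1 = NOT D = NOT H = L
N9 = NOT D = NOT H = L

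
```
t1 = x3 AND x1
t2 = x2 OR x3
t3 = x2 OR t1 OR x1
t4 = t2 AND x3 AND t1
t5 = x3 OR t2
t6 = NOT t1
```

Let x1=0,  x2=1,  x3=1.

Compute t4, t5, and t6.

t4 = 0, t5 = 1, t6 = 1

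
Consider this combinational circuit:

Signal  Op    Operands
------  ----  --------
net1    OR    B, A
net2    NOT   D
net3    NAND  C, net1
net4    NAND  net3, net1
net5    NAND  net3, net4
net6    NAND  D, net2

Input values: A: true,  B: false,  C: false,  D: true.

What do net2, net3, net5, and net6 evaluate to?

net2 = false, net3 = true, net5 = true, net6 = true

net1 = B OR A = false OR true = true
net2 = NOT D = NOT true = false
net3 = C NAND net1 = false NAND true = true
net4 = net3 NAND net1 = true NAND true = false
net5 = net3 NAND net4 = true NAND false = true
net6 = D NAND net2 = true NAND false = true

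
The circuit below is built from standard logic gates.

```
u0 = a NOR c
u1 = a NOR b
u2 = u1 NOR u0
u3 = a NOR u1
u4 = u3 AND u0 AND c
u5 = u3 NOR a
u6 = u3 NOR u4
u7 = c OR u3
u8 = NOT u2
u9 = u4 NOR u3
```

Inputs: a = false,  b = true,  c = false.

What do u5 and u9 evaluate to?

u5 = false, u9 = false

u0 = a NOR c = false NOR false = true
u1 = a NOR b = false NOR true = false
u3 = a NOR u1 = false NOR false = true
u4 = u3 AND u0 AND c = true AND true AND false = false
u5 = u3 NOR a = true NOR false = false
u9 = u4 NOR u3 = false NOR true = false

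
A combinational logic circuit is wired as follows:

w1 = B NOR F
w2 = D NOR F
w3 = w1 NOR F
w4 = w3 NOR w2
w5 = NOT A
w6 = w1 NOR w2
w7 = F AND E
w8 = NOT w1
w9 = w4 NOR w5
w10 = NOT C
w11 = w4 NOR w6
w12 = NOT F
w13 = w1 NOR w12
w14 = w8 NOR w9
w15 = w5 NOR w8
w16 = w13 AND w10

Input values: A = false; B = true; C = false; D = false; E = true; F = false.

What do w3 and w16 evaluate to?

w1 = B NOR F = true NOR false = false
w3 = w1 NOR F = false NOR false = true
w10 = NOT C = NOT false = true
w12 = NOT F = NOT false = true
w13 = w1 NOR w12 = false NOR true = false
w16 = w13 AND w10 = false AND true = false

w3 = true, w16 = false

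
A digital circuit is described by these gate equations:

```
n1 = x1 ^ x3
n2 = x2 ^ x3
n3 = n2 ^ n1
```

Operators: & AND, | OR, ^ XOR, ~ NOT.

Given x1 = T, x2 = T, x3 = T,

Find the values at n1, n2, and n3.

n1 = F  n2 = F  n3 = F

n1 = x1 XOR x3 = T XOR T = F
n2 = x2 XOR x3 = T XOR T = F
n3 = n2 XOR n1 = F XOR F = F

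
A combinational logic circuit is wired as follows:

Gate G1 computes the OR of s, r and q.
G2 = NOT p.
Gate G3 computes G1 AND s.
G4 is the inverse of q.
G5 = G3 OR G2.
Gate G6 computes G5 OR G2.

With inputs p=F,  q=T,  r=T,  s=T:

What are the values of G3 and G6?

G3 = T  G6 = T

G1 = s OR r OR q = T OR T OR T = T
G2 = NOT p = NOT F = T
G3 = G1 AND s = T AND T = T
G5 = G3 OR G2 = T OR T = T
G6 = G5 OR G2 = T OR T = T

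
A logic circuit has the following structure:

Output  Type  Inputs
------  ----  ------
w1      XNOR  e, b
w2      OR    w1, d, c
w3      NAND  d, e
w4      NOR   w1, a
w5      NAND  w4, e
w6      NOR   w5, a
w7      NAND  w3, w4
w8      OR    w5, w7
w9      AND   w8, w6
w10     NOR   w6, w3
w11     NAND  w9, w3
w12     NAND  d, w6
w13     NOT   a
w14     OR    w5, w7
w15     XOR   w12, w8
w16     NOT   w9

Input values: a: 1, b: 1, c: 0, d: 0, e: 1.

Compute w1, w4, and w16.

w1 = 1, w4 = 0, w16 = 1

w1 = e XNOR b = 1 XNOR 1 = 1
w3 = d NAND e = 0 NAND 1 = 1
w4 = w1 NOR a = 1 NOR 1 = 0
w5 = w4 NAND e = 0 NAND 1 = 1
w6 = w5 NOR a = 1 NOR 1 = 0
w7 = w3 NAND w4 = 1 NAND 0 = 1
w8 = w5 OR w7 = 1 OR 1 = 1
w9 = w8 AND w6 = 1 AND 0 = 0
w16 = NOT w9 = NOT 0 = 1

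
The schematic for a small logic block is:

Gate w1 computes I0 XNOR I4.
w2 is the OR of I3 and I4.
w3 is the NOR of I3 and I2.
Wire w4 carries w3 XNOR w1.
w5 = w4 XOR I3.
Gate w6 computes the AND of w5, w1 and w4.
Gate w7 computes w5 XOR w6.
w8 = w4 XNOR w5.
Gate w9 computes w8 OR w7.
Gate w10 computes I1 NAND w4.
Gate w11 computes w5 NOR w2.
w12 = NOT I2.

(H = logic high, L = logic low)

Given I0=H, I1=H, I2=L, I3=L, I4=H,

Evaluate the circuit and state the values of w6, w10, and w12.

w6 = H  w10 = L  w12 = H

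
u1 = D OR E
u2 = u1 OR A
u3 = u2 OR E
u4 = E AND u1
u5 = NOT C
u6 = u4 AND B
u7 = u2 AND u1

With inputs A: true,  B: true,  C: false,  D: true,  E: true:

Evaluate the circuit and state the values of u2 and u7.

u1 = D OR E = true OR true = true
u2 = u1 OR A = true OR true = true
u7 = u2 AND u1 = true AND true = true

u2 = true; u7 = true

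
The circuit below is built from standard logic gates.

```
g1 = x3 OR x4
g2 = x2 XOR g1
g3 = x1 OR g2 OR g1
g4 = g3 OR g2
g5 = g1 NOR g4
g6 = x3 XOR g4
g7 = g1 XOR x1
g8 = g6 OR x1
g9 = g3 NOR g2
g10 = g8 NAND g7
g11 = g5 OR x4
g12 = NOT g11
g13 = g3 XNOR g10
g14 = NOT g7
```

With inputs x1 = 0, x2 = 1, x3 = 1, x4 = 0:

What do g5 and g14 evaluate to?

g1 = x3 OR x4 = 1 OR 0 = 1
g2 = x2 XOR g1 = 1 XOR 1 = 0
g3 = x1 OR g2 OR g1 = 0 OR 0 OR 1 = 1
g4 = g3 OR g2 = 1 OR 0 = 1
g5 = g1 NOR g4 = 1 NOR 1 = 0
g7 = g1 XOR x1 = 1 XOR 0 = 1
g14 = NOT g7 = NOT 1 = 0

g5 = 0, g14 = 0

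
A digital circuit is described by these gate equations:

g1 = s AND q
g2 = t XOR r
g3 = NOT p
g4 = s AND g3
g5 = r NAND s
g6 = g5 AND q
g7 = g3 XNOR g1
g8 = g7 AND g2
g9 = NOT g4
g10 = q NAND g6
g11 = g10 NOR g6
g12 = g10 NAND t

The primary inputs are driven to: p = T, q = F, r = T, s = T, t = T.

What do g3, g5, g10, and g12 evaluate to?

g3 = NOT p = NOT T = F
g5 = r NAND s = T NAND T = F
g6 = g5 AND q = F AND F = F
g10 = q NAND g6 = F NAND F = T
g12 = g10 NAND t = T NAND T = F

g3 = F  g5 = F  g10 = T  g12 = F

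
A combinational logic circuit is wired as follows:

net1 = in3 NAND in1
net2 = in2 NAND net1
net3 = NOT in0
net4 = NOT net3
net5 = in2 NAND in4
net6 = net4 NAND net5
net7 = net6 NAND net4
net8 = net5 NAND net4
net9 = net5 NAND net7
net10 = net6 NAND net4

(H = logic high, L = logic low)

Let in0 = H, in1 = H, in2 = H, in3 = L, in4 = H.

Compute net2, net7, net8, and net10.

net2 = L; net7 = L; net8 = H; net10 = L

net1 = in3 NAND in1 = L NAND H = H
net2 = in2 NAND net1 = H NAND H = L
net3 = NOT in0 = NOT H = L
net4 = NOT net3 = NOT L = H
net5 = in2 NAND in4 = H NAND H = L
net6 = net4 NAND net5 = H NAND L = H
net7 = net6 NAND net4 = H NAND H = L
net8 = net5 NAND net4 = L NAND H = H
net10 = net6 NAND net4 = H NAND H = L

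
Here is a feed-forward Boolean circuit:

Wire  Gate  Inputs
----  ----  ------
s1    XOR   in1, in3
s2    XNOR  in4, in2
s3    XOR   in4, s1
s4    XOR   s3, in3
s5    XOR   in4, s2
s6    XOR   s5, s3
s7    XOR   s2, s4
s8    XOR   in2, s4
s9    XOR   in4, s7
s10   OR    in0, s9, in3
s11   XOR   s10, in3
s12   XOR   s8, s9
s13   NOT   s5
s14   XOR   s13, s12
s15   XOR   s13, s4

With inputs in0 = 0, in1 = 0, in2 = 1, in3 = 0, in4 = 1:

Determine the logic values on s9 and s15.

s9 = 1  s15 = 0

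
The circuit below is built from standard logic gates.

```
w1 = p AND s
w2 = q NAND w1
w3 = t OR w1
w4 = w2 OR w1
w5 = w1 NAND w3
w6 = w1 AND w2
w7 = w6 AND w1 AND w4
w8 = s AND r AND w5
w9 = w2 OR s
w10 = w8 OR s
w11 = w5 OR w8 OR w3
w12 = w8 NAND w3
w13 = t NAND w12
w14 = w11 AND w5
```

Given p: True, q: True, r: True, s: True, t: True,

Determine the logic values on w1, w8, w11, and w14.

w1 = p AND s = True AND True = True
w3 = t OR w1 = True OR True = True
w5 = w1 NAND w3 = True NAND True = False
w8 = s AND r AND w5 = True AND True AND False = False
w11 = w5 OR w8 OR w3 = False OR False OR True = True
w14 = w11 AND w5 = True AND False = False

w1 = True, w8 = False, w11 = True, w14 = False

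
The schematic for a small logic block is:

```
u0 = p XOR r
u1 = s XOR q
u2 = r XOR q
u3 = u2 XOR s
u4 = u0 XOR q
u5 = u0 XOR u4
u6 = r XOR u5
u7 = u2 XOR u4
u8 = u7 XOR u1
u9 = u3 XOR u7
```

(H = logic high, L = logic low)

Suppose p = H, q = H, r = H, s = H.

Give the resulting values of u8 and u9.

u8 = H  u9 = L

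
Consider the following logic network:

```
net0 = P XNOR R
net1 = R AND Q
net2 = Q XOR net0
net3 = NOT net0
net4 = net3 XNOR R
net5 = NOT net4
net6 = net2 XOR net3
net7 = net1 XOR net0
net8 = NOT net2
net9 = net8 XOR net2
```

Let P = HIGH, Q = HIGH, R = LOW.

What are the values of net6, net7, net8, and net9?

net0 = P XNOR R = HIGH XNOR LOW = LOW
net1 = R AND Q = LOW AND HIGH = LOW
net2 = Q XOR net0 = HIGH XOR LOW = HIGH
net3 = NOT net0 = NOT LOW = HIGH
net6 = net2 XOR net3 = HIGH XOR HIGH = LOW
net7 = net1 XOR net0 = LOW XOR LOW = LOW
net8 = NOT net2 = NOT HIGH = LOW
net9 = net8 XOR net2 = LOW XOR HIGH = HIGH

net6 = LOW  net7 = LOW  net8 = LOW  net9 = HIGH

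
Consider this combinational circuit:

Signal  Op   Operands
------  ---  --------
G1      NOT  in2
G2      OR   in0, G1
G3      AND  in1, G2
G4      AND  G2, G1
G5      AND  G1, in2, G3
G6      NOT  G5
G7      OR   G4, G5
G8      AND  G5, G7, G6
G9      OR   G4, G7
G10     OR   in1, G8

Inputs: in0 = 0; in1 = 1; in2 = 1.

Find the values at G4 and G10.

G4 = 0, G10 = 1

G1 = NOT in2 = NOT 1 = 0
G2 = in0 OR G1 = 0 OR 0 = 0
G3 = in1 AND G2 = 1 AND 0 = 0
G4 = G2 AND G1 = 0 AND 0 = 0
G5 = G1 AND in2 AND G3 = 0 AND 1 AND 0 = 0
G6 = NOT G5 = NOT 0 = 1
G7 = G4 OR G5 = 0 OR 0 = 0
G8 = G5 AND G7 AND G6 = 0 AND 0 AND 1 = 0
G10 = in1 OR G8 = 1 OR 0 = 1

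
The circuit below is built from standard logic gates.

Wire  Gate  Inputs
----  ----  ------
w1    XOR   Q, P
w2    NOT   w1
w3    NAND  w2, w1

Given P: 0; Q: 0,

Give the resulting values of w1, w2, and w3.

w1 = Q XOR P = 0 XOR 0 = 0
w2 = NOT w1 = NOT 0 = 1
w3 = w2 NAND w1 = 1 NAND 0 = 1

w1 = 0; w2 = 1; w3 = 1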